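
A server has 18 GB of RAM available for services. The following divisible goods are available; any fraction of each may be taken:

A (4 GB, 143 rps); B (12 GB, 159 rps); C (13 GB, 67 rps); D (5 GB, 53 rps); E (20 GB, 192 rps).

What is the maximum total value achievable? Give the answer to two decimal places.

Take in order of value per unit:
- A (143/4 per unit): all 4 → value 143, running total 143.00
- B (159/12 per unit): all 12 → value 159, running total 302.00
- D (53/5 per unit): 2 of 5 → value 2×53/5 = 21.2000, running total 323.20
Total 323.20.

323.20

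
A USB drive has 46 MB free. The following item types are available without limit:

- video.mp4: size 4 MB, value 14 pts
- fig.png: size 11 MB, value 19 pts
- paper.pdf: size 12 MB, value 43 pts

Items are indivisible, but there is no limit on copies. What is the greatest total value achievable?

157 pts

Best value-per-unit is paper.pdf at 43/12; filling with it alone gives 3×43 = 129.
Optimal mix: 2×video.mp4 + 3×paper.pdf → size 44, value 157.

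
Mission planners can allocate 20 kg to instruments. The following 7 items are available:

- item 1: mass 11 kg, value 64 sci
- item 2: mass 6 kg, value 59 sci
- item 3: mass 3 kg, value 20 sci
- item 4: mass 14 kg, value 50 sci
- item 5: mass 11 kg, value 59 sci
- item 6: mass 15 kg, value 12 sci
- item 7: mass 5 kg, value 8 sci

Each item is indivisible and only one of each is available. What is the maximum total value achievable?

Check high-value combinations within 20 kg:
- item 1+item 2+item 3: mass 11+6+3=20, value 64+59+20=143
- item 2+item 3+item 5: mass 6+3+11=20, value 59+20+59=138
- item 1+item 2: mass 11+6=17, value 64+59=123
- item 2+item 5: mass 6+11=17, value 59+59=118
- item 2+item 4: mass 6+14=20, value 59+50=109
Best: 143 sci.

143 sci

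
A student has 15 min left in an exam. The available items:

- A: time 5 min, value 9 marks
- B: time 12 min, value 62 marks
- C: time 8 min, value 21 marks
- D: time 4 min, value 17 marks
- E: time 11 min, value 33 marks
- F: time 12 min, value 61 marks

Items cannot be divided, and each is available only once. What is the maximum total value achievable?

Check high-value combinations within 15 min:
- B: time 12, value 62
- F: time 12, value 61
- D+E: time 4+11=15, value 17+33=50
Best: 62 marks.

62 marks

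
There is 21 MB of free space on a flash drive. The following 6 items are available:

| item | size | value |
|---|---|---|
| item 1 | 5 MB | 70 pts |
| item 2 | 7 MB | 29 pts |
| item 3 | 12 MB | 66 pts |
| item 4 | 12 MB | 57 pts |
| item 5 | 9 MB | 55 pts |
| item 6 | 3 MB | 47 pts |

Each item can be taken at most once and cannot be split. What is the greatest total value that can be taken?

Check high-value combinations within 21 MB:
- item 1+item 3+item 6: size 5+12+3=20, value 70+66+47=183
- item 1+item 4+item 6: size 5+12+3=20, value 70+57+47=174
- item 1+item 5+item 6: size 5+9+3=17, value 70+55+47=172
Best: 183 pts.

183 pts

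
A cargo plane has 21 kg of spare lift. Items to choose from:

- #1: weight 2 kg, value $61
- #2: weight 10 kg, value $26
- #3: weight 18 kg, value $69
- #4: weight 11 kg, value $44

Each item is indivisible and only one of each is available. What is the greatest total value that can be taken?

Check high-value combinations within 21 kg:
- #1+#3: weight 2+18=20, value 61+69=130
- #1+#4: weight 2+11=13, value 61+44=105
- #1+#2: weight 2+10=12, value 61+26=87
- #2+#4: weight 10+11=21, value 26+44=70
Best: $130.

$130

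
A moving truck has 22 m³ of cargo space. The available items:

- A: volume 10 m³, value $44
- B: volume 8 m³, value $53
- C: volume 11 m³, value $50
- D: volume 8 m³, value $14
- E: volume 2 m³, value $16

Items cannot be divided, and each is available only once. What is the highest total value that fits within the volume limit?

This is a 0/1 knapsack; check combinations near the capacity.
- B+C+E: volume 8+11+2=21, value 53+50+16=119
- A+B+E: volume 10+8+2=20, value 44+53+16=113
- B+C: volume 8+11=19, value 53+50=103
- A+B: volume 10+8=18, value 44+53=97
- A+C: volume 10+11=21, value 44+50=94
Best: $119.

$119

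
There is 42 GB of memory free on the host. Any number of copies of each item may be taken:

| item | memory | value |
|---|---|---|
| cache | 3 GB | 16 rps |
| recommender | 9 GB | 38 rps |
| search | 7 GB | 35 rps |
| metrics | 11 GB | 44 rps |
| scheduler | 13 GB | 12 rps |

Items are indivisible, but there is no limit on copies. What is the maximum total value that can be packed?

Best value-per-unit is cache at 16/3, and filling with it alone uses memory 14×3=42. No mix of the others beats 14×16 = 224.

224 rps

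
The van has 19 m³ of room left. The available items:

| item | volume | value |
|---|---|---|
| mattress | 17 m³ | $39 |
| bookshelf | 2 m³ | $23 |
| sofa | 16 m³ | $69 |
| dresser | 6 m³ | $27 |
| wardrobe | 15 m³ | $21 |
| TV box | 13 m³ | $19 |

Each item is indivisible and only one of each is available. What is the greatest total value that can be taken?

$92

Check high-value combinations within 19 m³:
- bookshelf+sofa: volume 2+16=18, value 23+69=92
- sofa: volume 16, value 69
- mattress+bookshelf: volume 17+2=19, value 39+23=62
- bookshelf+dresser: volume 2+6=8, value 23+27=50
Best: $92.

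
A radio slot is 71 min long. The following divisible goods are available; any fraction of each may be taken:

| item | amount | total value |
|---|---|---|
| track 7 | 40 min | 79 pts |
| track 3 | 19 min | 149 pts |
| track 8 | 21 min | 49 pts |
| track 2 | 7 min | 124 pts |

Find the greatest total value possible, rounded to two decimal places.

369.40

Take in order of value per unit:
- track 2 (124/7 per unit): all 7 → value 124, running total 124.00
- track 3 (149/19 per unit): all 19 → value 149, running total 273.00
- track 8 (49/21 per unit): all 21 → value 49, running total 322.00
- track 7 (79/40 per unit): 24 of 40 → value 24×79/40 = 47.4000, running total 369.40
Total 369.40.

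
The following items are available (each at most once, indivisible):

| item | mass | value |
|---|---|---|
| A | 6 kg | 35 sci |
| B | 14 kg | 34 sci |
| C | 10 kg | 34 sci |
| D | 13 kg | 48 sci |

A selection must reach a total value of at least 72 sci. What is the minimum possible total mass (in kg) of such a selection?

19

Subsets with value ≥ 72, sorted by total mass:
- A+D: mass 19, value 83
- C+D: mass 23, value 82
Minimum mass: 19 kg.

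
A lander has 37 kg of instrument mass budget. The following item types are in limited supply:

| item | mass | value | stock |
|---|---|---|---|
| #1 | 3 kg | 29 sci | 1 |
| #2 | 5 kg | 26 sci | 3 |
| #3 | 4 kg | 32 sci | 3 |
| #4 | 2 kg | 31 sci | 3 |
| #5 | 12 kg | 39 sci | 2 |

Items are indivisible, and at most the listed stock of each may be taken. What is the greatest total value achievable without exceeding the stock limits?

Best selections within mass 37 and stock limits:
- 1×#1 + 3×#2 + 3×#3 + 3×#4: mass 36, value 296
- 1×#1 + 2×#2 + 3×#3 + 3×#4: mass 31, value 270
- 3×#2 + 3×#3 + 3×#4: mass 33, value 267
- 1×#1 + 3×#2 + 3×#3 + 2×#4: mass 34, value 265
Best: 296 sci.

296 sci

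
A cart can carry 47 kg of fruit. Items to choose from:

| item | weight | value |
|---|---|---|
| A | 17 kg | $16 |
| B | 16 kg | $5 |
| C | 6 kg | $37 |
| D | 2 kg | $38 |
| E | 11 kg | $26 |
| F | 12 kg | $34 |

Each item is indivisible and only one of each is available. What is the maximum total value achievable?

$140

Check high-value combinations within 47 kg:
- B+C+D+E+F: weight 16+6+2+11+12=47, value 5+37+38+26+34=140
- C+D+E+F: weight 6+2+11+12=31, value 37+38+26+34=135
- A+C+D+F: weight 17+6+2+12=37, value 16+37+38+34=125
- A+C+D+E: weight 17+6+2+11=36, value 16+37+38+26=117
Best: $140.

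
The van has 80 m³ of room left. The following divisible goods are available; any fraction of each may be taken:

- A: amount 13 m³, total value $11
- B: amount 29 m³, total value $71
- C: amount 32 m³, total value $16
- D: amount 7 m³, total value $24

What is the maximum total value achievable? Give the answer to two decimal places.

121.50

Take in order of value per unit:
- D (24/7 per unit): all 7 → value 24, running total 24.00
- B (71/29 per unit): all 29 → value 71, running total 95.00
- A (11/13 per unit): all 13 → value 11, running total 106.00
- C (16/32 per unit): 31 of 32 → value 31×16/32 = 15.5000, running total 121.50
Total 121.50.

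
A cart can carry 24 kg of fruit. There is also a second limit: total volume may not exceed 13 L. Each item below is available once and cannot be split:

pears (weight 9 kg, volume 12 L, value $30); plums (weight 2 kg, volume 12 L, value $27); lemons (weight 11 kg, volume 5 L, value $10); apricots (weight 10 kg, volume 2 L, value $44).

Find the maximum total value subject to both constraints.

$54

Feasible sets respecting both limits:
- lemons+apricots: weight 21, volume 7, value 54
- apricots: weight 10, volume 2, value 44
- pears: weight 9, volume 12, value 30
Best: $54.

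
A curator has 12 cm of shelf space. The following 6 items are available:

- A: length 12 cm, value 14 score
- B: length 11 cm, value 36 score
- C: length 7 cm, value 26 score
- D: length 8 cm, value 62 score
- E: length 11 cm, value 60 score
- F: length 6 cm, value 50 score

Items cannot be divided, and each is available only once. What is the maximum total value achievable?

62 score

Check high-value combinations within 12 cm:
- D: length 8, value 62
- E: length 11, value 60
- F: length 6, value 50
Best: 62 score.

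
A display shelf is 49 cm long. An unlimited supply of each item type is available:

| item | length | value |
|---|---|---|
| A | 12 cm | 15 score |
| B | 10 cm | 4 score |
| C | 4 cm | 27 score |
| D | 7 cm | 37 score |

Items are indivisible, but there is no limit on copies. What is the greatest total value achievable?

324 score

Best value-per-unit is C at 27/4, and filling with it alone uses length 12×4=48. No mix of the others beats 12×27 = 324.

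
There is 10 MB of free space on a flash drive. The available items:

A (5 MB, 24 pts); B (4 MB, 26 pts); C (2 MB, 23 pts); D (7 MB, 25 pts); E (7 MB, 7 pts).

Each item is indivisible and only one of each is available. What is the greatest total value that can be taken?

50 pts

Check high-value combinations within 10 MB:
- A+B: size 5+4=9, value 24+26=50
- B+C: size 4+2=6, value 26+23=49
- C+D: size 2+7=9, value 23+25=48
- A+C: size 5+2=7, value 24+23=47
Best: 50 pts.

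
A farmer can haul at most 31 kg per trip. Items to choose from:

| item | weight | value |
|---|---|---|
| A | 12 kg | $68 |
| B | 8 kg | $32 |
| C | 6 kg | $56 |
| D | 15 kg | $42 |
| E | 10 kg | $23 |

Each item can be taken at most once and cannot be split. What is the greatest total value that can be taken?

$156

Check high-value combinations within 31 kg:
- A+B+C: weight 12+8+6=26, value 68+32+56=156
- A+C+E: weight 12+6+10=28, value 68+56+23=147
- B+C+D: weight 8+6+15=29, value 32+56+42=130
- A+C: weight 12+6=18, value 68+56=124
Best: $156.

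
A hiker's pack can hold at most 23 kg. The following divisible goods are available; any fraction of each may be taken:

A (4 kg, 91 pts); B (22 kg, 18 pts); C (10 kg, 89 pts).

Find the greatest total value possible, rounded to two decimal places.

Take in order of value per unit:
- A (91/4 per unit): all 4 → value 91, running total 91.00
- C (89/10 per unit): all 10 → value 89, running total 180.00
- B (18/22 per unit): 9 of 22 → value 9×18/22 = 7.3636, running total 187.36
Total 187.36.

187.36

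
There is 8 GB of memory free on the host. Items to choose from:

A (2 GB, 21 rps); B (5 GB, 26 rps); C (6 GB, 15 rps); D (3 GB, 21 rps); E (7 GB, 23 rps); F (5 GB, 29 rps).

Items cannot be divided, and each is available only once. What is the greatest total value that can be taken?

50 rps

Check high-value combinations within 8 GB:
- A+F: memory 2+5=7, value 21+29=50
- D+F: memory 3+5=8, value 21+29=50
- A+B: memory 2+5=7, value 21+26=47
Best: 50 rps.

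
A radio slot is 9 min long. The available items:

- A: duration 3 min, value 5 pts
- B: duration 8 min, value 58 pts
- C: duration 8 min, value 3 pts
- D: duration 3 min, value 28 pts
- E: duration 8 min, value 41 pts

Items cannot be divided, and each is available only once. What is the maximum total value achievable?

Check high-value combinations within 9 min:
- B: duration 8, value 58
- E: duration 8, value 41
- A+D: duration 3+3=6, value 5+28=33
Best: 58 pts.

58 pts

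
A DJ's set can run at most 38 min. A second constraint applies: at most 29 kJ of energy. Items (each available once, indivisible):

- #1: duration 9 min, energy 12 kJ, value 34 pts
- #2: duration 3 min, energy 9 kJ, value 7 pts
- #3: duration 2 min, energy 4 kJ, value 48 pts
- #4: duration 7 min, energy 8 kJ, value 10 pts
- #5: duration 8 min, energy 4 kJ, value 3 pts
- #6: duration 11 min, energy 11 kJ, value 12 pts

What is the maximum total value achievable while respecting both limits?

Feasible sets respecting both limits:
- #1+#3+#4+#5: duration 26, energy 28, value 95
- #1+#3+#6: duration 22, energy 27, value 94
- #1+#3+#4: duration 18, energy 24, value 92
Best: 95 pts.

95 pts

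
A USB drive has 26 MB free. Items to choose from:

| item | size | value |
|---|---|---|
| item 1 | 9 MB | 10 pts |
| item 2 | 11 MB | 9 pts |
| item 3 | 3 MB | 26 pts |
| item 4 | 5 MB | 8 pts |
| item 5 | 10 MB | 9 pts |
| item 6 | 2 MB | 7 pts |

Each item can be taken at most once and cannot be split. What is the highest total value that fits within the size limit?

52 pts

Check high-value combinations within 26 MB:
- item 1+item 3+item 5+item 6: size 9+3+10+2=24, value 10+26+9+7=52
- item 1+item 2+item 3+item 6: size 9+11+3+2=25, value 10+9+26+7=52
- item 1+item 3+item 4+item 6: size 9+3+5+2=19, value 10+26+8+7=51
Best: 52 pts.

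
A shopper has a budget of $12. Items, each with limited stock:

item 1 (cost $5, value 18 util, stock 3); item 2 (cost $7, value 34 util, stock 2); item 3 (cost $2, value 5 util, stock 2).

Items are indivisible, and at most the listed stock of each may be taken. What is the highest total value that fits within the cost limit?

Top feasible selections:
- 1×item 1 + 1×item 2: cost 12, value 52
- 1×item 2 + 2×item 3: cost 11, value 44
- 2×item 1 + 1×item 3: cost 12, value 41
Best: 52 util.

52 util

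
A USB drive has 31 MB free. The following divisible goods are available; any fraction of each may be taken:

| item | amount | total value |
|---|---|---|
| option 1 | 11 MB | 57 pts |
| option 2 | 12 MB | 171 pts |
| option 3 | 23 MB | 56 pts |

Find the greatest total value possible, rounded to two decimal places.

247.48

Take in order of value per unit:
- option 2 (171/12 per unit): all 12 → value 171, running total 171.00
- option 1 (57/11 per unit): all 11 → value 57, running total 228.00
- option 3 (56/23 per unit): 8 of 23 → value 8×56/23 = 19.4783, running total 247.48
Total 247.48.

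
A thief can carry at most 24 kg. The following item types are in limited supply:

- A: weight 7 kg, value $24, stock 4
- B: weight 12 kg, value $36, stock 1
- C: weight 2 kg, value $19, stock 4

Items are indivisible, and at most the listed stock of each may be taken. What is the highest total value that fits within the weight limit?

Top feasible selections:
- 2×A + 4×C: weight 22, value 124
- 1×B + 4×C: weight 20, value 112
Best: $124.

$124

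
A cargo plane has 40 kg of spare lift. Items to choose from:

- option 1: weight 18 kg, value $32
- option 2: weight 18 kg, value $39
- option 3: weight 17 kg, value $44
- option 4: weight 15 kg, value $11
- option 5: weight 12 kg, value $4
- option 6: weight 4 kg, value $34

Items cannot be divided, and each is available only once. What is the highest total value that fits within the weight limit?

$117

Check high-value combinations within 40 kg:
- option 2+option 3+option 6: weight 18+17+4=39, value 39+44+34=117
- option 1+option 3+option 6: weight 18+17+4=39, value 32+44+34=110
- option 1+option 2+option 6: weight 18+18+4=40, value 32+39+34=105
- option 3+option 4+option 6: weight 17+15+4=36, value 44+11+34=89
Best: $117.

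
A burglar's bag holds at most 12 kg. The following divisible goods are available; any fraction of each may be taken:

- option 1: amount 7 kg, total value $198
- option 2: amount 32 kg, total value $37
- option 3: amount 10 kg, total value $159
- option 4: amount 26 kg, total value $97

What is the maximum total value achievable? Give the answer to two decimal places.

277.50

Take in order of value per unit:
- option 1 (198/7 per unit): all 7 → value 198, running total 198.00
- option 3 (159/10 per unit): 5 of 10 → value 5×159/10 = 79.5000, running total 277.50
Total 277.50.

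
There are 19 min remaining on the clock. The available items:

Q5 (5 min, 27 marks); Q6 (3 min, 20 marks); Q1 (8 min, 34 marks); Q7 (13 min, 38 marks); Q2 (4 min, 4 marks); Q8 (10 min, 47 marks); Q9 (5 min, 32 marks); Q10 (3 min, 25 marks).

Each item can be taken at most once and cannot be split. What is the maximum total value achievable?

This is a 0/1 knapsack; check combinations near the capacity.
- Q6+Q1+Q9+Q10: time 3+8+5+3=19, value 20+34+32+25=111
- Q5+Q6+Q1+Q10: time 5+3+8+3=19, value 27+20+34+25=106
- Q5+Q6+Q9+Q10: time 5+3+5+3=16, value 27+20+32+25=104
- Q8+Q9+Q10: time 10+5+3=18, value 47+32+25=104
Best: 111 marks.

111 marks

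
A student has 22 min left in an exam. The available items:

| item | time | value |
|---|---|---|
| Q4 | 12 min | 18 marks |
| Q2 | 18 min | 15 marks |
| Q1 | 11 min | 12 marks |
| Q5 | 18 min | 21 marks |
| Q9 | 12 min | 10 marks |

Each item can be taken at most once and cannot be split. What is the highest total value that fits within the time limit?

21 marks

This is a 0/1 knapsack; check combinations near the capacity.
- Q5: time 18, value 21
- Q4: time 12, value 18
- Q2: time 18, value 15
- Q1: time 11, value 12
- Q9: time 12, value 10
Best: 21 marks.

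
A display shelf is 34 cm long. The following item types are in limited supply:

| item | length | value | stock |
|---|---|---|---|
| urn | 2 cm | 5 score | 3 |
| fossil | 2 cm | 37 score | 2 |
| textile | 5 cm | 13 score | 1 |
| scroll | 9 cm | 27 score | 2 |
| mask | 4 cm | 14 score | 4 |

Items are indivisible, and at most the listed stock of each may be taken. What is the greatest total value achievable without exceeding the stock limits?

170 score

Best selections within length 34 and stock limits:
- 2×fossil + 2×scroll + 3×mask: length 34, value 170
- 2×fossil + 1×textile + 1×scroll + 4×mask: length 34, value 170
- 2×urn + 2×fossil + 1×scroll + 4×mask: length 33, value 167
- 2×urn + 2×fossil + 2×scroll + 2×mask: length 34, value 166
Best: 170 score.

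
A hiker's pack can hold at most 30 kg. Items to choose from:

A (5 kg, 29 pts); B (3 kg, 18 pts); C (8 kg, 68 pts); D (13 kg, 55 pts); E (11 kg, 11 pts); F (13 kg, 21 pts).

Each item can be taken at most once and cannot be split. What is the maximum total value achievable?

170 pts

Check high-value combinations within 30 kg:
- A+B+C+D: weight 5+3+8+13=29, value 29+18+68+55=170
- A+C+D: weight 5+8+13=26, value 29+68+55=152
- B+C+D: weight 3+8+13=24, value 18+68+55=141
Best: 170 pts.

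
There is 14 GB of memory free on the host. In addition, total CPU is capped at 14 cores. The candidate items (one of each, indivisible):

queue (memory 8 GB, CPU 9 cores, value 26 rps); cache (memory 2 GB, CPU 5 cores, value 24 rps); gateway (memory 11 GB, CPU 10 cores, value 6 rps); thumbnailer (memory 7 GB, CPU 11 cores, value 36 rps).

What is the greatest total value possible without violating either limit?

Feasible sets respecting both limits:
- queue+cache: memory 10, CPU 14, value 50
- thumbnailer: memory 7, CPU 11, value 36
- queue: memory 8, CPU 9, value 26
Best: 50 rps.

50 rps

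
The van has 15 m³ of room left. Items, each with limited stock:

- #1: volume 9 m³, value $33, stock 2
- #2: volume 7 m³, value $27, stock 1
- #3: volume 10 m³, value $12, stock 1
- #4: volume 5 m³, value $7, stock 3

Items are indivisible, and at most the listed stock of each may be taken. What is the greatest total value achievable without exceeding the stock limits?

Top feasible selections:
- 1×#1 + 1×#4: volume 14, value 40
- 1×#2 + 1×#4: volume 12, value 34
- 1×#1: volume 9, value 33
Best: $40.

$40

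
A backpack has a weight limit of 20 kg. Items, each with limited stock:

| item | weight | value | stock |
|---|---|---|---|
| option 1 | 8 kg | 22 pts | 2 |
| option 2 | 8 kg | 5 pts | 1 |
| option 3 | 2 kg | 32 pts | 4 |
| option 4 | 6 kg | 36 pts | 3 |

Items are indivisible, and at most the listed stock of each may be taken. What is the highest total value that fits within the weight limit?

Top feasible selections:
- 4×option 3 + 2×option 4: weight 20, value 200
- 3×option 3 + 2×option 4: weight 18, value 168
- 4×option 3 + 1×option 4: weight 14, value 164
Best: 200 pts.

200 pts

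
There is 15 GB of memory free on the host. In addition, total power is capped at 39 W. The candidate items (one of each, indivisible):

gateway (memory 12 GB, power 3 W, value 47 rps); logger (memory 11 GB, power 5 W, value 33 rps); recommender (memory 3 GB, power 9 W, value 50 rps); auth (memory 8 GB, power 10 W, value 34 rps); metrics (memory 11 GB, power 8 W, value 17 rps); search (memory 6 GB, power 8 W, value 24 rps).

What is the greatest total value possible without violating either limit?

97 rps

Feasible sets respecting both limits:
- gateway+recommender: memory 15, power 12, value 97
- recommender+auth: memory 11, power 19, value 84
- logger+recommender: memory 14, power 14, value 83
Best: 97 rps.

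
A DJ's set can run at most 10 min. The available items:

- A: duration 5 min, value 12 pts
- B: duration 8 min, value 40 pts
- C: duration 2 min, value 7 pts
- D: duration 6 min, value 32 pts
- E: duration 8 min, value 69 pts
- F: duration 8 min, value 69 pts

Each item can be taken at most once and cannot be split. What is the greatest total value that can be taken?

76 pts

Check high-value combinations within 10 min:
- C+E: duration 2+8=10, value 7+69=76
- C+F: duration 2+8=10, value 7+69=76
- E: duration 8, value 69
- F: duration 8, value 69
Best: 76 pts.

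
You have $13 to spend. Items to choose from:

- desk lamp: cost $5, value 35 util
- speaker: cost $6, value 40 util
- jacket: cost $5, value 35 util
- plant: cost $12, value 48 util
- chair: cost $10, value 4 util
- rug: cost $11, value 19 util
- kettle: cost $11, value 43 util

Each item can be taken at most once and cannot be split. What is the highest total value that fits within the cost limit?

75 util

This is a 0/1 knapsack; check combinations near the capacity.
- desk lamp+speaker: cost 5+6=11, value 35+40=75
- speaker+jacket: cost 6+5=11, value 40+35=75
- desk lamp+jacket: cost 5+5=10, value 35+35=70
Best: 75 util.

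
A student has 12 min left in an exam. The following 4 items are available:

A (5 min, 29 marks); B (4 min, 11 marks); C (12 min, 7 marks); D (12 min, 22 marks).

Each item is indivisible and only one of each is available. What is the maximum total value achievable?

Check high-value combinations within 12 min:
- A+B: time 5+4=9, value 29+11=40
- A: time 5, value 29
- D: time 12, value 22
- B: time 4, value 11
- C: time 12, value 7
Best: 40 marks.

40 marks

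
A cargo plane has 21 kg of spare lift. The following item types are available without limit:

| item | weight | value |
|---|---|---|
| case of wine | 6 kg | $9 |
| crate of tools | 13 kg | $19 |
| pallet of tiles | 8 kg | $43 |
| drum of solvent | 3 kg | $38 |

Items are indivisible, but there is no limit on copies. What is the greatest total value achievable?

Best value-per-unit is drum of solvent at 38/3, and filling with it alone uses weight 7×3=21. No mix of the others beats 7×38 = 266.

$266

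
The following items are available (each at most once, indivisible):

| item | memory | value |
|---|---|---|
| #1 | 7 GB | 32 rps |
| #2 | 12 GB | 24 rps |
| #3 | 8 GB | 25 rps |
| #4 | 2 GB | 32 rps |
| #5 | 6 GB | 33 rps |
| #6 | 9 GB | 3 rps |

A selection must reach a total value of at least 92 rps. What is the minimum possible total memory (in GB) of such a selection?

15

Subsets with value ≥ 92, sorted by total memory:
- #1+#4+#5: memory 15, value 97
- #1+#3+#4+#5: memory 23, value 122
Minimum memory: 15 GB.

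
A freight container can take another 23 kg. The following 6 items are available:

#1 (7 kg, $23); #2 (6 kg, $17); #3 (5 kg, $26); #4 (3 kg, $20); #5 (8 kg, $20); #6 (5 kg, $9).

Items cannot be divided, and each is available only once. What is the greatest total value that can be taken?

Check high-value combinations within 23 kg:
- #1+#3+#4+#5: weight 7+5+3+8=23, value 23+26+20+20=89
- #1+#2+#3+#4: weight 7+6+5+3=21, value 23+17+26+20=86
- #2+#3+#4+#5: weight 6+5+3+8=22, value 17+26+20+20=83
- #1+#3+#4+#6: weight 7+5+3+5=20, value 23+26+20+9=78
- #3+#4+#5+#6: weight 5+3+8+5=21, value 26+20+20+9=75
Best: $89.

$89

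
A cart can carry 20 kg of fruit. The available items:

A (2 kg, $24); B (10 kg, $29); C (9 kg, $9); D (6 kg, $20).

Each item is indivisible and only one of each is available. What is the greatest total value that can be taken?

$73

Check high-value combinations within 20 kg:
- A+B+D: weight 2+10+6=18, value 24+29+20=73
- A+B: weight 2+10=12, value 24+29=53
- A+C+D: weight 2+9+6=17, value 24+9+20=53
- B+D: weight 10+6=16, value 29+20=49
- A+D: weight 2+6=8, value 24+20=44
Best: $73.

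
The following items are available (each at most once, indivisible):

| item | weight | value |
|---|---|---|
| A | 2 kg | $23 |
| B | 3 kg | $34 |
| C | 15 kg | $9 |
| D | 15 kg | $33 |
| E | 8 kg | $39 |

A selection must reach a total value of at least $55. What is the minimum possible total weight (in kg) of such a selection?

Subsets with value ≥ 55, sorted by total weight:
- A+B: weight 5, value 57
- A+E: weight 10, value 62
- B+E: weight 11, value 73
- A+B+E: weight 13, value 96
Minimum weight: 5 kg.

5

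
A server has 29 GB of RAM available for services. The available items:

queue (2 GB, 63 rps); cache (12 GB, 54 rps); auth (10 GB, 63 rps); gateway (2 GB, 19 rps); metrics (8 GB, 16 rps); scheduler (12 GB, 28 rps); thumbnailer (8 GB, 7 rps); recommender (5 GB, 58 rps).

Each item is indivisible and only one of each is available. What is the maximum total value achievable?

Check high-value combinations within 29 GB:
- queue+cache+auth+recommender: memory 2+12+10+5=29, value 63+54+63+58=238
- queue+auth+gateway+metrics+recommender: memory 2+10+2+8+5=27, value 63+63+19+16+58=219
- queue+auth+scheduler+recommender: memory 2+10+12+5=29, value 63+63+28+58=212
Best: 238 rps.

238 rps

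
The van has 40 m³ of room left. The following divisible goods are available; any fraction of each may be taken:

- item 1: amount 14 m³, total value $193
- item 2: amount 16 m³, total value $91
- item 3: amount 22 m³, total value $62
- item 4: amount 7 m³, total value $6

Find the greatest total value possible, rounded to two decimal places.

Take in order of value per unit:
- item 1 (193/14 per unit): all 14 → value 193, running total 193.00
- item 2 (91/16 per unit): all 16 → value 91, running total 284.00
- item 3 (62/22 per unit): 10 of 22 → value 10×62/22 = 28.1818, running total 312.18
Total 312.18.

312.18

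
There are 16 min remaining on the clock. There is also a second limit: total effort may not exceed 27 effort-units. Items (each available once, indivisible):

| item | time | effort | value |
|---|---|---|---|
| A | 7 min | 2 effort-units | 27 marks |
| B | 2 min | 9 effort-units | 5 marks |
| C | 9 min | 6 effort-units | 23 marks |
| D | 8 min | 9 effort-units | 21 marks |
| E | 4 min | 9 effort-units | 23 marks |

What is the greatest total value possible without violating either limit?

55 marks

Feasible sets respecting both limits:
- A+B+E: time 13, effort 20, value 55
- B+C+E: time 15, effort 24, value 51
- A+C: time 16, effort 8, value 50
- A+E: time 11, effort 11, value 50
Best: 55 marks.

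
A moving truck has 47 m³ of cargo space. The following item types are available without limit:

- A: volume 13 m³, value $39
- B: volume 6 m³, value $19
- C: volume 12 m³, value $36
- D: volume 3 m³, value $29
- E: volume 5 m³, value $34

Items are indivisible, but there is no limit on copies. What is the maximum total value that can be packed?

Best value-per-unit is D at 29/3; filling with it alone gives 15×29 = 435.
Optimal mix: 14×D + 1×E → volume 47, value 440.

$440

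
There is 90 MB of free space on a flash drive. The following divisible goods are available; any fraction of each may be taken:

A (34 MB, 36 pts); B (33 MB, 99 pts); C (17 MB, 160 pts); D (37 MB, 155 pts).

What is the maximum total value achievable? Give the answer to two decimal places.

Take in order of value per unit:
- C (160/17 per unit): all 17 → value 160, running total 160.00
- D (155/37 per unit): all 37 → value 155, running total 315.00
- B (99/33 per unit): all 33 → value 99, running total 414.00
- A (36/34 per unit): 3 of 34 → value 3×36/34 = 3.1765, running total 417.18
Total 417.18.

417.18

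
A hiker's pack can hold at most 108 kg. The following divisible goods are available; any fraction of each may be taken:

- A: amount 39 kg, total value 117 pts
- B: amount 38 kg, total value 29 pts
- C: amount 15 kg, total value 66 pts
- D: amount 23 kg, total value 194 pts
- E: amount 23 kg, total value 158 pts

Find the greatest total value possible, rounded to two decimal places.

Take in order of value per unit:
- D (194/23 per unit): all 23 → value 194, running total 194.00
- E (158/23 per unit): all 23 → value 158, running total 352.00
- C (66/15 per unit): all 15 → value 66, running total 418.00
- A (117/39 per unit): all 39 → value 117, running total 535.00
- B (29/38 per unit): 8 of 38 → value 8×29/38 = 6.1053, running total 541.11
Total 541.11.

541.11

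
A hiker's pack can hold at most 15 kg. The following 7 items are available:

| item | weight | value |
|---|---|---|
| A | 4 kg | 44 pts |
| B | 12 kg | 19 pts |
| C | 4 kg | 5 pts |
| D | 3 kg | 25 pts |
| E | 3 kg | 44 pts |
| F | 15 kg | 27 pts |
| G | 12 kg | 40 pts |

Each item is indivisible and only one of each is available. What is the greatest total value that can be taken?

118 pts

This is a 0/1 knapsack; check combinations near the capacity.
- A+C+D+E: weight 4+4+3+3=14, value 44+5+25+44=118
- A+D+E: weight 4+3+3=10, value 44+25+44=113
- A+C+E: weight 4+4+3=11, value 44+5+44=93
Best: 118 pts.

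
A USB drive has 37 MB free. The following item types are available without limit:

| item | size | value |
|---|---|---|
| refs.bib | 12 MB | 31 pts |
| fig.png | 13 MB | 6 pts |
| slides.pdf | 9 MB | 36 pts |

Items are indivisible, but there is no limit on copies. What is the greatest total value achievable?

144 pts

Best value-per-unit is slides.pdf at 36/9, and filling with it alone uses size 4×9=36. No mix of the others beats 4×36 = 144.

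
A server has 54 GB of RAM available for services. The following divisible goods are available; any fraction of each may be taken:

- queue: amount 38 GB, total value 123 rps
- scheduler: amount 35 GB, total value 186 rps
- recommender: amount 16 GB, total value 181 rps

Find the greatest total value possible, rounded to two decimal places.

Take in order of value per unit:
- recommender (181/16 per unit): all 16 → value 181, running total 181.00
- scheduler (186/35 per unit): all 35 → value 186, running total 367.00
- queue (123/38 per unit): 3 of 38 → value 3×123/38 = 9.7105, running total 376.71
Total 376.71.

376.71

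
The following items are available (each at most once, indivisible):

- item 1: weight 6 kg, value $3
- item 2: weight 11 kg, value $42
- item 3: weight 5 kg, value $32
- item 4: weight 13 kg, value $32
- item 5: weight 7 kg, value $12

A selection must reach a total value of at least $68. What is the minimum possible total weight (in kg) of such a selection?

16

Subsets with value ≥ 68, sorted by total weight:
- item 2+item 3: weight 16, value 74
- item 1+item 2+item 3: weight 22, value 77
Minimum weight: 16 kg.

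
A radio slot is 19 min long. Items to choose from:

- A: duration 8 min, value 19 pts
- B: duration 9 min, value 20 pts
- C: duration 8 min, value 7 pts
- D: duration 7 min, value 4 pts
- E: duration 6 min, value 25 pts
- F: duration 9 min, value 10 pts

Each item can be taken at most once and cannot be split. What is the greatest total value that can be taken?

45 pts

Check high-value combinations within 19 min:
- B+E: duration 9+6=15, value 20+25=45
- A+E: duration 8+6=14, value 19+25=44
- A+B: duration 8+9=17, value 19+20=39
Best: 45 pts.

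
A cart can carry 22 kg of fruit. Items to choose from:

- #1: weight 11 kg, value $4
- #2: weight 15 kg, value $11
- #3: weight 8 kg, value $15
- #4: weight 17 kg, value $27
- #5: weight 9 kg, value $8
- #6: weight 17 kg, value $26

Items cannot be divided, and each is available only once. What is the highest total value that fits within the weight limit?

Check high-value combinations within 22 kg:
- #4: weight 17, value 27
- #6: weight 17, value 26
- #3+#5: weight 8+9=17, value 15+8=23
Best: $27.

$27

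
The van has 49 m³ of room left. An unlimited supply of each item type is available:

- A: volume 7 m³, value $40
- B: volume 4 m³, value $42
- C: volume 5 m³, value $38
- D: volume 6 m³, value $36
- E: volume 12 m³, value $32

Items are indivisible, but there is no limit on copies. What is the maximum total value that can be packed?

Best value-per-unit is B at 42/4, and filling with it alone uses volume 12×4=48. No mix of the others beats 12×42 = 504.

$504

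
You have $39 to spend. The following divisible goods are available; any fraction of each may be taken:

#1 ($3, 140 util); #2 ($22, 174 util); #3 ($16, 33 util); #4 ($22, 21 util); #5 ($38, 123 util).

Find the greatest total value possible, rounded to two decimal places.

Take in order of value per unit:
- #1 (140/3 per unit): all 3 → value 140, running total 140.00
- #2 (174/22 per unit): all 22 → value 174, running total 314.00
- #5 (123/38 per unit): 14 of 38 → value 14×123/38 = 45.3158, running total 359.32
Total 359.32.

359.32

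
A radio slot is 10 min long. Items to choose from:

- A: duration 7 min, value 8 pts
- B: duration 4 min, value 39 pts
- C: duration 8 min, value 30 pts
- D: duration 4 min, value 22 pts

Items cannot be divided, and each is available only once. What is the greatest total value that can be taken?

61 pts

This is a 0/1 knapsack; check combinations near the capacity.
- B+D: duration 4+4=8, value 39+22=61
- B: duration 4, value 39
- C: duration 8, value 30
Best: 61 pts.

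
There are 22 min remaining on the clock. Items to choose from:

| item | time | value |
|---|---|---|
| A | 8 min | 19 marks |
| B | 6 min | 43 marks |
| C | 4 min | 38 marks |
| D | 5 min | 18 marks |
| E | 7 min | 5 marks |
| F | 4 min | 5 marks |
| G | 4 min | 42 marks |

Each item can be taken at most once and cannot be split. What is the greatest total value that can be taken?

142 marks

Check high-value combinations within 22 min:
- A+B+C+G: time 8+6+4+4=22, value 19+43+38+42=142
- B+C+D+G: time 6+4+5+4=19, value 43+38+18+42=141
- B+C+F+G: time 6+4+4+4=18, value 43+38+5+42=128
Best: 142 marks.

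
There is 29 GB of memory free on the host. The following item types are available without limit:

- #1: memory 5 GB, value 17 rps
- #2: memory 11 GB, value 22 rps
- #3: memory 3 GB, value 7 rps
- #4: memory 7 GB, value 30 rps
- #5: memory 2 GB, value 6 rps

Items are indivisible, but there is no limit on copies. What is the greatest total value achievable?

120 rps

Best value-per-unit is #4 at 30/7, and filling with it alone uses memory 4×7=28. No mix of the others beats 4×30 = 120.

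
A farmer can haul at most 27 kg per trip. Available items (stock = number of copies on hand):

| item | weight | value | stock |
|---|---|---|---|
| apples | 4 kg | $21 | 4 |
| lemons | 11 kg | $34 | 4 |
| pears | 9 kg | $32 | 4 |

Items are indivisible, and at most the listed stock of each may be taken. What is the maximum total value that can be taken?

$118

Top feasible selections:
- 4×apples + 1×lemons: weight 27, value 118
- 4×apples + 1×pears: weight 25, value 116
- 2×apples + 2×pears: weight 26, value 106
Best: $118.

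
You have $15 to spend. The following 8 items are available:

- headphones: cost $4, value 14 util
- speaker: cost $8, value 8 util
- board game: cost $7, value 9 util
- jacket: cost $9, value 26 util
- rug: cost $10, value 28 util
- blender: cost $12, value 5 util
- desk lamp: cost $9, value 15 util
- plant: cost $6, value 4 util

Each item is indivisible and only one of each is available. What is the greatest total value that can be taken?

Check high-value combinations within $15:
- headphones+rug: cost 4+10=14, value 14+28=42
- headphones+jacket: cost 4+9=13, value 14+26=40
- jacket+plant: cost 9+6=15, value 26+4=30
- headphones+desk lamp: cost 4+9=13, value 14+15=29
- rug: cost 10, value 28
Best: 42 util.

42 util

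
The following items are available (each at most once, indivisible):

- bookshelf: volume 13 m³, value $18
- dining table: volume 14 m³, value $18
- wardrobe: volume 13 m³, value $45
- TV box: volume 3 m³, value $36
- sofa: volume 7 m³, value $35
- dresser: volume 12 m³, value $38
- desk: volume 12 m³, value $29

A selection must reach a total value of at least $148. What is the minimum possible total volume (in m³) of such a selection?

Subsets with value ≥ 148, sorted by total volume:
- wardrobe+TV box+sofa+dresser: volume 35, value 154
- wardrobe+TV box+dresser+desk: volume 40, value 148
- wardrobe+TV box+sofa+dresser+desk: volume 47, value 183
Minimum volume: 35 m³.

35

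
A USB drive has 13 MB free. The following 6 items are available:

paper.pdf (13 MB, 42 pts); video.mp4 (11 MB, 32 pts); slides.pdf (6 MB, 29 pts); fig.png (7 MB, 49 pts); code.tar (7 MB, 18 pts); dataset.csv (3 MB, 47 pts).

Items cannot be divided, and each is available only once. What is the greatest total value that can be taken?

96 pts

Check high-value combinations within 13 MB:
- fig.png+dataset.csv: size 7+3=10, value 49+47=96
- slides.pdf+fig.png: size 6+7=13, value 29+49=78
- slides.pdf+dataset.csv: size 6+3=9, value 29+47=76
- code.tar+dataset.csv: size 7+3=10, value 18+47=65
Best: 96 pts.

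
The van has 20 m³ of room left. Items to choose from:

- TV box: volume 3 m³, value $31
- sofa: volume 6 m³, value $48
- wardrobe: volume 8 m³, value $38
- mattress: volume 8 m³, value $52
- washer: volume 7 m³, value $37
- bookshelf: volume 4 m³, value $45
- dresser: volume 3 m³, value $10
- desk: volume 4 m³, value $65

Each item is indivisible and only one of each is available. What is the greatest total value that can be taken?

Check high-value combinations within 20 m³:
- TV box+sofa+bookshelf+dresser+desk: volume 3+6+4+3+4=20, value 31+48+45+10+65=199
- TV box+mattress+bookshelf+desk: volume 3+8+4+4=19, value 31+52+45+65=193
- TV box+sofa+bookshelf+desk: volume 3+6+4+4=17, value 31+48+45+65=189
Best: $199.

$199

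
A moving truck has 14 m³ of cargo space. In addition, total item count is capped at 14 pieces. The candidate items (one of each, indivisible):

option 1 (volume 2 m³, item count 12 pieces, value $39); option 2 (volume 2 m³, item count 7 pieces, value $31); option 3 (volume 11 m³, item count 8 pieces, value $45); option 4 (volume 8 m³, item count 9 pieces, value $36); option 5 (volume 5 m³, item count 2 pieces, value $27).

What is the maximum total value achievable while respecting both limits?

Feasible sets respecting both limits:
- option 1+option 5: volume 7, item count 14, value 66
- option 4+option 5: volume 13, item count 11, value 63
- option 2+option 5: volume 7, item count 9, value 58
- option 3: volume 11, item count 8, value 45
Best: $66.

$66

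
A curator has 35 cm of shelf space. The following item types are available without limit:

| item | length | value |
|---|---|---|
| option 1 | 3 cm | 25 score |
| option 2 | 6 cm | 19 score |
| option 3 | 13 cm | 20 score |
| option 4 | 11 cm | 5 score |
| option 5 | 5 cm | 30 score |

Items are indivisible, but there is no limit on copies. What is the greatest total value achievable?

Best value-per-unit is option 1 at 25/3; filling with it alone gives 11×25 = 275.
Optimal mix: 10×option 1 + 1×option 5 → length 35, value 280.

280 score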